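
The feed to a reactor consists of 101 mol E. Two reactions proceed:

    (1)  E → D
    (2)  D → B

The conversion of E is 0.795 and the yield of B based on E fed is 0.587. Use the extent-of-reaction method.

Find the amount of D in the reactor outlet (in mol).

21 mol

Conversion of E: E consumed = 1ξ₁ = 0.795 × 101 → ξ₁ = 80.3 mol.
Yield of B: 1ξ₂ / 101 = 0.587 → ξ₂ = 59.29 mol.
Outlet amounts (n = n₀ + Σ ν·ξ):
  E: 101 − 1(80.3) = 20.7
  D: 0 + 1(80.3) − 1(59.29) = 21.01
  B: 0 + 1(59.29) = 59.29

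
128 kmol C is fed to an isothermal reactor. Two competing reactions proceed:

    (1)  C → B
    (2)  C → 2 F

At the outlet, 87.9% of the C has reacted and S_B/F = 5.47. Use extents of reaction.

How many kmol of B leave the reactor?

Conversion of C: C consumed = 0.879 × 128 = 112.5 kmol = 1ξ₁ + 1ξ₂.
Selectivity: 1ξ₁ / (2ξ₂) = 5.47 → ξ₁ = 10.94 ξ₂.
Substitute: (1·10.94 + 1) ξ₂ = 112.5 → ξ₂ = 9.423 kmol, ξ₁ = 103.1 kmol.
Outlet amounts (n = n₀ + Σ ν·ξ):
  C: 128 − 1(103.1) − 1(9.423) = 15.49
  B: 0 + 1(103.1) = 103.1
  F: 0 + 2(9.423) = 18.85

103 kmol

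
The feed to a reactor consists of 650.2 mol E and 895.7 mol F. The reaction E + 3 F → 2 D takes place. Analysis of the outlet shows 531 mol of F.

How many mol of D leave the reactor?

243 mol

For F: n = n₀ − 3ξ → 531 = 895.7 − 3ξ, giving ξ = 121.6 mol.
Outlet amounts (n = n₀ + ν ξ):
  E: 650.2 − 1(121.6) = 528.6
  F: 895.7 − 3(121.6) = 531
  D: 0 + 2(121.6) = 243.1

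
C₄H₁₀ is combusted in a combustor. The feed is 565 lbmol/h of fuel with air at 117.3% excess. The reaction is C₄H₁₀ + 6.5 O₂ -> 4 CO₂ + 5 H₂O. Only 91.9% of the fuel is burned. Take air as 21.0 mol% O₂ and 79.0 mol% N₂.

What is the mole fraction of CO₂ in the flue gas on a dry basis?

Stoichiometric O₂ = 6.5 × 565 = 3672 lbmol/h; O₂ fed = 3672 × 2.173 = 7980 lbmol/h.
N₂ fed = 7980 × 79/21 = 30020 lbmol/h.
Fuel reacted = 0.919 × 565 → ξ = 519.2 lbmol/h.
Outlet (n = n₀ + ν ξ):
  C₄H₁₀: 565 − 1(519.2) = 45.76
  O₂: 7980 − 6.5(519.2) = 4605
  N₂: 30020 (inert)
  CO₂: 0 + 4(519.2) = 2077
  H₂O: 0 + 5(519.2) = 2596
Dry total = 36750 lbmol/h; y_CO₂ (dry) = 2077 / 36750 = 0.05652.

0.0565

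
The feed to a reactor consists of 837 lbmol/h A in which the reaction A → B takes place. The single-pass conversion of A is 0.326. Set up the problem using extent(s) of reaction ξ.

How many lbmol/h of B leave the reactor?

273 lbmol/h

A reacted = 0.326 × 837 = 272.9 lbmol/h; ν_A = −1, so ξ = 272.9/1 = 272.9 lbmol/h.
Outlet amounts (n = n₀ + ν ξ):
  A: 837 − 1(272.9) = 564.1
  B: 0 + 1(272.9) = 272.9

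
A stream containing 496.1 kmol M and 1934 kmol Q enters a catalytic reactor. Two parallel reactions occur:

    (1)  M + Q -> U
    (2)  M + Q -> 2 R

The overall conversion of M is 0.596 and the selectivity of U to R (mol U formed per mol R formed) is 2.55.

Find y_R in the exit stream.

0.0444

Conversion of M: M consumed = 0.596 × 496.1 = 295.7 kmol = 1ξ₁ + 1ξ₂.
Selectivity: 1ξ₁ / (2ξ₂) = 2.55 → ξ₁ = 5.1 ξ₂.
Substitute: (1·5.1 + 1) ξ₂ = 295.7 → ξ₂ = 48.47 kmol, ξ₁ = 247.2 kmol.
Outlet amounts (n = n₀ + Σ ν·ξ):
  M: 496.1 − 1(247.2) − 1(48.47) = 200.4
  Q: 1934 − 1(247.2) − 1(48.47) = 1638
  U: 0 + 1(247.2) = 247.2
  R: 0 + 2(48.47) = 96.94
Total out = 2183 kmol; y_R = 96.94 / 2183 = 0.04441.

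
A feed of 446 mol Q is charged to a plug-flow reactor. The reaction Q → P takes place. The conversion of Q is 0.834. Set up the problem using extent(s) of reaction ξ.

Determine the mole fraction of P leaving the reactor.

0.834

Q reacted = 0.834 × 446 = 372 mol; ν_Q = −1, so ξ = 372/1 = 372 mol.
Outlet amounts (n = n₀ + ν ξ):
  Q: 446 − 1(372) = 74.04
  P: 0 + 1(372) = 372
Total out = 446 mol; y_P = 372 / 446 = 0.834.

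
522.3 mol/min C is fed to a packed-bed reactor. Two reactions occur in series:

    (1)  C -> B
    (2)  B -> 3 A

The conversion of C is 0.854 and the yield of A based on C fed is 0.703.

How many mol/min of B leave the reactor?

324 mol/min

Conversion of C: C consumed = 1ξ₁ = 0.854 × 522.3 → ξ₁ = 446 mol/min.
Yield of A: 3ξ₂ / 522.3 = 0.703 → ξ₂ = 122.4 mol/min.
Outlet amounts (n = n₀ + Σ ν·ξ):
  C: 522.3 − 1(446) = 76.26
  B: 0 + 1(446) − 1(122.4) = 323.7
  A: 0 + 3(122.4) = 367.2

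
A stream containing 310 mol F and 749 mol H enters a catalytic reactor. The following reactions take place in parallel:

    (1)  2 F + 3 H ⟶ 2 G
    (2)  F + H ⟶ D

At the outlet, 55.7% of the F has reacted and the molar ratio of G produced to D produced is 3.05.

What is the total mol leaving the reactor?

Conversion of F: F consumed = 0.557 × 310 = 172.7 mol = 2ξ₁ + 1ξ₂.
Selectivity: 2ξ₁ / (1ξ₂) = 3.05 → ξ₁ = 1.525 ξ₂.
Substitute: (2·1.525 + 1) ξ₂ = 172.7 → ξ₂ = 42.63 mol, ξ₁ = 65.02 mol.
Outlet amounts (n = n₀ + Σ ν·ξ):
  F: 310 − 2(65.02) − 1(42.63) = 137.3
  H: 749 − 3(65.02) − 1(42.63) = 511.3
  G: 0 + 2(65.02) = 130
  D: 0 + 1(42.63) = 42.63
Total out = 137.3 + 511.3 + 130 + 42.63 = 821.3 mol.

821 mol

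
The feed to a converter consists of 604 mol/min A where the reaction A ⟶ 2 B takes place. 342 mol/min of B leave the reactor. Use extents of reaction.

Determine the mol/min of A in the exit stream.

For B: n = n₀ + 2ξ → 342 = 0 + 2ξ, giving ξ = 171 mol/min.
Outlet amounts (n = n₀ + ν ξ):
  A: 604 − 1(171) = 433
  B: 0 + 2(171) = 342

433 mol/min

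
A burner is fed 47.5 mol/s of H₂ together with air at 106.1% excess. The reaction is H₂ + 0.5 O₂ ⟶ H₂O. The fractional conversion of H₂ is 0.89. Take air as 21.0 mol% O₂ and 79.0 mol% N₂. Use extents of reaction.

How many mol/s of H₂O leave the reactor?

Stoichiometric O₂ = 0.5 × 47.5 = 23.75 mol/s; O₂ fed = 23.75 × 2.061 = 48.95 mol/s.
N₂ fed = 48.95 × 79/21 = 184.1 mol/s.
Fuel reacted = 0.89 × 47.5 → ξ = 42.27 mol/s.
Outlet (n = n₀ + ν ξ):
  H₂: 47.5 − 1(42.27) = 5.225
  O₂: 48.95 − 0.5(42.27) = 27.81
  N₂: 184.1 (inert)
  H₂O: 0 + 1(42.27) = 42.27

42.3 mol/s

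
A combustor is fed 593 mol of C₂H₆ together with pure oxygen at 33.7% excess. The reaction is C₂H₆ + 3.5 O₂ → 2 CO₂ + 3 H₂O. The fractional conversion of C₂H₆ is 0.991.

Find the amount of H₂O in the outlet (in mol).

1760 mol

Stoichiometric O₂ = 3.5 × 593 = 2076 mol; O₂ fed = 2076 × 1.337 = 2775 mol.
Fuel reacted = 0.991 × 593 → ξ = 587.7 mol.
Outlet (n = n₀ + ν ξ):
  C₂H₆: 593 − 1(587.7) = 5.337
  O₂: 2775 − 3.5(587.7) = 718.1
  CO₂: 0 + 2(587.7) = 1175
  H₂O: 0 + 3(587.7) = 1763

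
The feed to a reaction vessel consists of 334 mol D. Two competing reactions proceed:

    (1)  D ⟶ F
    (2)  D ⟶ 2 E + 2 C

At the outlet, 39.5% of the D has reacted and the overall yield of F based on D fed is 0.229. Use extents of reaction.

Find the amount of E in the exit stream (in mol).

Yield of F: 1ξ₁ / 334 = 0.229 → ξ₁ = 76.49 mol.
Conversion of D: 1ξ₁ + 1ξ₂ = 0.395 × 334 = 131.9 → ξ₂ = 55.44 mol.
Outlet amounts (n = n₀ + Σ ν·ξ):
  D: 334 − 1(76.49) − 1(55.44) = 202.1
  F: 0 + 1(76.49) = 76.49
  E: 0 + 2(55.44) = 110.9
  C: 0 + 2(55.44) = 110.9

111 mol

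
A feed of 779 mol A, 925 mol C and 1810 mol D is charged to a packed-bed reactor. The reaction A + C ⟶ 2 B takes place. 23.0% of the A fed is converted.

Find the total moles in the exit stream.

A reacted = 0.23 × 779 = 179.2 mol; ν_A = −1, so ξ = 179.2/1 = 179.2 mol.
Outlet amounts (n = n₀ + ν ξ):
  A: 779 − 1(179.2) = 599.8
  C: 925 − 1(179.2) = 745.8
  B: 0 + 2(179.2) = 358.3
  D: 1810 (inert)
Total out = 599.8 + 745.8 + 358.3 + 1810 = 3514 mol.

3510 mol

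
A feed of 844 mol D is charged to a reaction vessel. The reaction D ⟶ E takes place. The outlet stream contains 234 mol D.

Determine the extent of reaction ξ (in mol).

For D: n = n₀ − 1ξ → 234 = 844 − 1ξ, giving ξ = 610 mol.
Outlet amounts (n = n₀ + ν ξ):
  D: 844 − 1(610) = 234
  E: 0 + 1(610) = 610

ξ = 610 mol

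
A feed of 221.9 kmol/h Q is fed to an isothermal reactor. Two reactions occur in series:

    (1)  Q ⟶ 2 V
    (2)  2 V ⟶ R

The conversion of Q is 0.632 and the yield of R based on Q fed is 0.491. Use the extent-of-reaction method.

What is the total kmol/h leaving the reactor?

253 kmol/h

Conversion of Q: Q consumed = 1ξ₁ = 0.632 × 221.9 → ξ₁ = 140.2 kmol/h.
Yield of R: 1ξ₂ / 221.9 = 0.491 → ξ₂ = 109 kmol/h.
Outlet amounts (n = n₀ + Σ ν·ξ):
  Q: 221.9 − 1(140.2) = 81.66
  V: 0 + 2(140.2) − 2(109) = 62.58
  R: 0 + 1(109) = 109
Total out = 81.66 + 62.58 + 109 = 253.2 kmol/h.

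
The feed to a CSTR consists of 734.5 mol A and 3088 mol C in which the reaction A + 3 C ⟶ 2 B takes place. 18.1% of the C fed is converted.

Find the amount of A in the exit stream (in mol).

548 mol

C reacted = 0.181 × 3088 = 558.9 mol; ν_C = −3, so ξ = 558.9/3 = 186.3 mol.
Outlet amounts (n = n₀ + ν ξ):
  A: 734.5 − 1(186.3) = 548.2
  C: 3088 − 3(186.3) = 2529
  B: 0 + 2(186.3) = 372.6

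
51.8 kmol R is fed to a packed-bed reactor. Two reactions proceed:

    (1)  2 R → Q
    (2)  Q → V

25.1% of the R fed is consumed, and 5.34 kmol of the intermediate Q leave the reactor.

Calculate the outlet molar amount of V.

Conversion of R: R consumed = 2ξ₁ = 0.251 × 51.8 → ξ₁ = 6.501 kmol.
Q balance: n_Q = 0 + 1ξ₁ − 1ξ₂ = 5.34 → ξ₂ = (1·6.501 − 5.34)/1 = 1.161 kmol.
Outlet amounts (n = n₀ + Σ ν·ξ):
  R: 51.8 − 2(6.501) = 38.8
  Q: 0 + 1(6.501) − 1(1.161) = 5.34
  V: 0 + 1(1.161) = 1.161

1.16 kmol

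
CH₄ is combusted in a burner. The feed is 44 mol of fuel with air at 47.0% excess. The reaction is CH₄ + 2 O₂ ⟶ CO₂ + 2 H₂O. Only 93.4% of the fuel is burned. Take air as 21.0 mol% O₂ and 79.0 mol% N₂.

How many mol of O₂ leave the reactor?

Stoichiometric O₂ = 2 × 44 = 88 mol; O₂ fed = 88 × 1.470 = 129.4 mol.
N₂ fed = 129.4 × 79/21 = 486.6 mol.
Fuel reacted = 0.934 × 44 → ξ = 41.1 mol.
Outlet (n = n₀ + ν ξ):
  CH₄: 44 − 1(41.1) = 2.904
  O₂: 129.4 − 2(41.1) = 47.17
  N₂: 486.6 (inert)
  CO₂: 0 + 1(41.1) = 41.1
  H₂O: 0 + 2(41.1) = 82.19

47.2 mol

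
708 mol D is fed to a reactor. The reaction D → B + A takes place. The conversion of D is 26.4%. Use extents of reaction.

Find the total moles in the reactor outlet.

895 mol

D reacted = 0.264 × 708 = 186.9 mol; ν_D = −1, so ξ = 186.9/1 = 186.9 mol.
Outlet amounts (n = n₀ + ν ξ):
  D: 708 − 1(186.9) = 521.1
  B: 0 + 1(186.9) = 186.9
  A: 0 + 1(186.9) = 186.9
Total out = 521.1 + 186.9 + 186.9 = 894.9 mol.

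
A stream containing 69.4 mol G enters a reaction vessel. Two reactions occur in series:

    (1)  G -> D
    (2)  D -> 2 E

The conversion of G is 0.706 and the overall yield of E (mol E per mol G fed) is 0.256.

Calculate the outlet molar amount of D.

Conversion of G: G consumed = 1ξ₁ = 0.706 × 69.4 → ξ₁ = 49 mol.
Yield of E: 2ξ₂ / 69.4 = 0.256 → ξ₂ = 8.883 mol.
Outlet amounts (n = n₀ + Σ ν·ξ):
  G: 69.4 − 1(49) = 20.4
  D: 0 + 1(49) − 1(8.883) = 40.11
  E: 0 + 2(8.883) = 17.77

40.1 mol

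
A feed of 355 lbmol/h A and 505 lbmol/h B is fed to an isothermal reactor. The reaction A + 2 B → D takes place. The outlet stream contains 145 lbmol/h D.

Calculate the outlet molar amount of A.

For D: n = n₀ + 1ξ → 145 = 0 + 1ξ, giving ξ = 145 lbmol/h.
Outlet amounts (n = n₀ + ν ξ):
  A: 355 − 1(145) = 210
  B: 505 − 2(145) = 215
  D: 0 + 1(145) = 145

210 lbmol/h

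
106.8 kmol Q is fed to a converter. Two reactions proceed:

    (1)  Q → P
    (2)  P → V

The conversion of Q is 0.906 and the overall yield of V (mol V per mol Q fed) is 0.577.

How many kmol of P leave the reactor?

35.1 kmol

Conversion of Q: Q consumed = 1ξ₁ = 0.906 × 106.8 → ξ₁ = 96.76 kmol.
Yield of V: 1ξ₂ / 106.8 = 0.577 → ξ₂ = 61.62 kmol.
Outlet amounts (n = n₀ + Σ ν·ξ):
  Q: 106.8 − 1(96.76) = 10.04
  P: 0 + 1(96.76) − 1(61.62) = 35.14
  V: 0 + 1(61.62) = 61.62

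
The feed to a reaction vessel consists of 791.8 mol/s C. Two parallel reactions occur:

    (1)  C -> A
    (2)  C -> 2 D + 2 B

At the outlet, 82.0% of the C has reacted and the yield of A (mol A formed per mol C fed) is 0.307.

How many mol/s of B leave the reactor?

812 mol/s

Yield of A: 1ξ₁ / 791.8 = 0.307 → ξ₁ = 243.1 mol/s.
Conversion of C: 1ξ₁ + 1ξ₂ = 0.82 × 791.8 = 649.3 → ξ₂ = 406.2 mol/s.
Outlet amounts (n = n₀ + Σ ν·ξ):
  C: 791.8 − 1(243.1) − 1(406.2) = 142.5
  A: 0 + 1(243.1) = 243.1
  D: 0 + 2(406.2) = 812.4
  B: 0 + 2(406.2) = 812.4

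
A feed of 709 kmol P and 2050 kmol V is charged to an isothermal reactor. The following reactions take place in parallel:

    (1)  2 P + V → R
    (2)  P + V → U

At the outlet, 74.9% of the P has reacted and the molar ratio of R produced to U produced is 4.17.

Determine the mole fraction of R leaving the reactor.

0.106

Conversion of P: P consumed = 0.749 × 709 = 531 kmol = 2ξ₁ + 1ξ₂.
Selectivity: 1ξ₁ / (1ξ₂) = 4.17 → ξ₁ = 4.17 ξ₂.
Substitute: (2·4.17 + 1) ξ₂ = 531 → ξ₂ = 56.86 kmol, ξ₁ = 237.1 kmol.
Outlet amounts (n = n₀ + Σ ν·ξ):
  P: 709 − 2(237.1) − 1(56.86) = 178
  V: 2050 − 1(237.1) − 1(56.86) = 1756
  R: 0 + 1(237.1) = 237.1
  U: 0 + 1(56.86) = 56.86
Total out = 2228 kmol; y_R = 237.1 / 2228 = 0.1064.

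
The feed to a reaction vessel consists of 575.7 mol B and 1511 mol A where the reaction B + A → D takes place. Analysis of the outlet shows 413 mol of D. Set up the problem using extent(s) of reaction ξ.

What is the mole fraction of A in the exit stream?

0.656

For D: n = n₀ + 1ξ → 413 = 0 + 1ξ, giving ξ = 413 mol.
Outlet amounts (n = n₀ + ν ξ):
  B: 575.7 − 1(413) = 162.7
  A: 1511 − 1(413) = 1098
  D: 0 + 1(413) = 413
Total out = 1674 mol; y_A = 1098 / 1674 = 0.656.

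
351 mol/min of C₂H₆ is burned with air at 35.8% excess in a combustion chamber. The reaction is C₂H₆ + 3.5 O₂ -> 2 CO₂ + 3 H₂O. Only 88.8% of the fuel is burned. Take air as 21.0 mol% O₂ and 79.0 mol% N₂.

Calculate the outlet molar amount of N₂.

6280 mol/min

Stoichiometric O₂ = 3.5 × 351 = 1228 mol/min; O₂ fed = 1228 × 1.358 = 1668 mol/min.
N₂ fed = 1668 × 79/21 = 6276 mol/min.
Fuel reacted = 0.888 × 351 → ξ = 311.7 mol/min.
Outlet (n = n₀ + ν ξ):
  C₂H₆: 351 − 1(311.7) = 39.31
  O₂: 1668 − 3.5(311.7) = 577.4
  N₂: 6276 (inert)
  CO₂: 0 + 2(311.7) = 623.4
  H₂O: 0 + 3(311.7) = 935.1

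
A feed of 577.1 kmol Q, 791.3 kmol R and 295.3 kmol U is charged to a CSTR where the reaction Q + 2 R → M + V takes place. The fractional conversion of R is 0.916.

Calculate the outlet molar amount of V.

362 kmol

R reacted = 0.916 × 791.3 = 724.8 kmol; ν_R = −2, so ξ = 724.8/2 = 362.4 kmol.
Outlet amounts (n = n₀ + ν ξ):
  Q: 577.1 − 1(362.4) = 214.7
  R: 791.3 − 2(362.4) = 66.47
  M: 0 + 1(362.4) = 362.4
  V: 0 + 1(362.4) = 362.4
  U: 295.3 (inert)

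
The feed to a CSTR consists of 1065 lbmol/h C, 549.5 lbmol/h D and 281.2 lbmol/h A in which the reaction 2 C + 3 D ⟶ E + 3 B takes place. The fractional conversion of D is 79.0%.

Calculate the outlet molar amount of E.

D reacted = 0.79 × 549.5 = 434.1 lbmol/h; ν_D = −3, so ξ = 434.1/3 = 144.7 lbmol/h.
Outlet amounts (n = n₀ + ν ξ):
  C: 1065 − 2(144.7) = 775.6
  D: 549.5 − 3(144.7) = 115.4
  E: 0 + 1(144.7) = 144.7
  B: 0 + 3(144.7) = 434.1
  A: 281.2 (inert)

145 lbmol/h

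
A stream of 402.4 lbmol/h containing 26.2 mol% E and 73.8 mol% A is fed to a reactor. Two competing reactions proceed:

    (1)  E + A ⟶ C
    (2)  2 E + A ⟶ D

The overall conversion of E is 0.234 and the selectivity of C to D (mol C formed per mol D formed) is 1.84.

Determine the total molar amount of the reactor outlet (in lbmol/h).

Conversion of E: E consumed = 0.234 × 105.4 = 24.67 lbmol/h = 1ξ₁ + 2ξ₂.
Selectivity: 1ξ₁ / (1ξ₂) = 1.84 → ξ₁ = 1.84 ξ₂.
Substitute: (1·1.84 + 2) ξ₂ = 24.67 → ξ₂ = 6.425 lbmol/h, ξ₁ = 11.82 lbmol/h.
Outlet amounts (n = n₀ + Σ ν·ξ):
  E: 105.4 − 1(11.82) − 2(6.425) = 80.76
  A: 297 − 1(11.82) − 1(6.425) = 278.7
  C: 0 + 1(11.82) = 11.82
  D: 0 + 1(6.425) = 6.425
Total out = 80.76 + 278.7 + 11.82 + 6.425 = 377.7 lbmol/h.

378 lbmol/h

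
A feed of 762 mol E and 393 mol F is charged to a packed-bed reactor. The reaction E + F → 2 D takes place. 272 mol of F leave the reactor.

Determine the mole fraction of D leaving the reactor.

0.21

For F: n = n₀ − 1ξ → 272 = 393 − 1ξ, giving ξ = 121 mol.
Outlet amounts (n = n₀ + ν ξ):
  E: 762 − 1(121) = 641
  F: 393 − 1(121) = 272
  D: 0 + 2(121) = 242
Total out = 1155 mol; y_D = 242 / 1155 = 0.2095.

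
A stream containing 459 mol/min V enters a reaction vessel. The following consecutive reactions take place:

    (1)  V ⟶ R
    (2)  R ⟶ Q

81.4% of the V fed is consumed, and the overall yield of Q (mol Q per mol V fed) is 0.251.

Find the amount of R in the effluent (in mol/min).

258 mol/min

Conversion of V: V consumed = 1ξ₁ = 0.814 × 459 → ξ₁ = 373.6 mol/min.
Yield of Q: 1ξ₂ / 459 = 0.251 → ξ₂ = 115.2 mol/min.
Outlet amounts (n = n₀ + Σ ν·ξ):
  V: 459 − 1(373.6) = 85.37
  R: 0 + 1(373.6) − 1(115.2) = 258.4
  Q: 0 + 1(115.2) = 115.2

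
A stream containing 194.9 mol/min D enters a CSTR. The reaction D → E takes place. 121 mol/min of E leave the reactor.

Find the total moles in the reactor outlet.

For E: n = n₀ + 1ξ → 121 = 0 + 1ξ, giving ξ = 121 mol/min.
Outlet amounts (n = n₀ + ν ξ):
  D: 194.9 − 1(121) = 73.9
  E: 0 + 1(121) = 121
Total out = 73.9 + 121 = 194.9 mol/min.

195 mol/min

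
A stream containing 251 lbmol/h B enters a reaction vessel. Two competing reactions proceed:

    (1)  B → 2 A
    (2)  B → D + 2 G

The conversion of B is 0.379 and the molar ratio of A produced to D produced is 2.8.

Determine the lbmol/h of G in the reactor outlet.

Conversion of B: B consumed = 0.379 × 251 = 95.13 lbmol/h = 1ξ₁ + 1ξ₂.
Selectivity: 2ξ₁ / (1ξ₂) = 2.8 → ξ₁ = 1.4 ξ₂.
Substitute: (1·1.4 + 1) ξ₂ = 95.13 → ξ₂ = 39.64 lbmol/h, ξ₁ = 55.49 lbmol/h.
Outlet amounts (n = n₀ + Σ ν·ξ):
  B: 251 − 1(55.49) − 1(39.64) = 155.9
  A: 0 + 2(55.49) = 111
  D: 0 + 1(39.64) = 39.64
  G: 0 + 2(39.64) = 79.27

79.3 lbmol/h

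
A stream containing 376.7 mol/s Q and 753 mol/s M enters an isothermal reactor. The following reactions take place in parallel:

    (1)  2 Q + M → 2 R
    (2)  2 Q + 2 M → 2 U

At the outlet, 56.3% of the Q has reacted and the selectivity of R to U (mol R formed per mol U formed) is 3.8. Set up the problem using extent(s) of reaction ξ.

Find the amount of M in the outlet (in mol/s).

Conversion of Q: Q consumed = 0.563 × 376.7 = 212.1 mol/s = 2ξ₁ + 2ξ₂.
Selectivity: 2ξ₁ / (2ξ₂) = 3.8 → ξ₁ = 3.8 ξ₂.
Substitute: (2·3.8 + 2) ξ₂ = 212.1 → ξ₂ = 22.09 mol/s, ξ₁ = 83.95 mol/s.
Outlet amounts (n = n₀ + Σ ν·ξ):
  Q: 376.7 − 2(83.95) − 2(22.09) = 164.6
  M: 753 − 1(83.95) − 2(22.09) = 624.9
  R: 0 + 2(83.95) = 167.9
  U: 0 + 2(22.09) = 44.18

625 mol/s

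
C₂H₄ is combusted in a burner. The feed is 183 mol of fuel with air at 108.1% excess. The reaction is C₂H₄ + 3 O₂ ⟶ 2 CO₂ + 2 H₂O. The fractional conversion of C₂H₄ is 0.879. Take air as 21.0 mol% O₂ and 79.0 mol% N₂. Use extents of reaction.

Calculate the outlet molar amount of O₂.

Stoichiometric O₂ = 3 × 183 = 549 mol; O₂ fed = 549 × 2.081 = 1142 mol.
N₂ fed = 1142 × 79/21 = 4298 mol.
Fuel reacted = 0.879 × 183 → ξ = 160.9 mol.
Outlet (n = n₀ + ν ξ):
  C₂H₄: 183 − 1(160.9) = 22.14
  O₂: 1142 − 3(160.9) = 659.9
  N₂: 4298 (inert)
  CO₂: 0 + 2(160.9) = 321.7
  H₂O: 0 + 2(160.9) = 321.7

660 mol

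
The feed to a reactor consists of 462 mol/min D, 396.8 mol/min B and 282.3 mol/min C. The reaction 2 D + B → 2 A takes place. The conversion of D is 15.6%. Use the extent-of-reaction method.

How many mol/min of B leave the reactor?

361 mol/min

D reacted = 0.156 × 462 = 72.07 mol/min; ν_D = −2, so ξ = 72.07/2 = 36.04 mol/min.
Outlet amounts (n = n₀ + ν ξ):
  D: 462 − 2(36.04) = 389.9
  B: 396.8 − 1(36.04) = 360.8
  A: 0 + 2(36.04) = 72.07
  C: 282.3 (inert)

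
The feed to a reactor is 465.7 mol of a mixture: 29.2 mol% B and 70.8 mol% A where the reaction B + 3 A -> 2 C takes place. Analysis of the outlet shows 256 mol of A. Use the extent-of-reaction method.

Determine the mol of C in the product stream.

For A: n = n₀ − 3ξ → 256 = 329.7 − 3ξ, giving ξ = 24.57 mol.
Outlet amounts (n = n₀ + ν ξ):
  B: 136 − 1(24.57) = 111.4
  A: 329.7 − 3(24.57) = 256
  C: 0 + 2(24.57) = 49.14

49.1 mol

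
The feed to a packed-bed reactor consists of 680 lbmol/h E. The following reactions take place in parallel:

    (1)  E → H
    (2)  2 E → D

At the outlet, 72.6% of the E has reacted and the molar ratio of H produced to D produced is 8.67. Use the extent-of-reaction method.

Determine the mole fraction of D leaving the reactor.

Conversion of E: E consumed = 0.726 × 680 = 493.7 lbmol/h = 1ξ₁ + 2ξ₂.
Selectivity: 1ξ₁ / (1ξ₂) = 8.67 → ξ₁ = 8.67 ξ₂.
Substitute: (1·8.67 + 2) ξ₂ = 493.7 → ξ₂ = 46.27 lbmol/h, ξ₁ = 401.1 lbmol/h.
Outlet amounts (n = n₀ + Σ ν·ξ):
  E: 680 − 1(401.1) − 2(46.27) = 186.3
  H: 0 + 1(401.1) = 401.1
  D: 0 + 1(46.27) = 46.27
Total out = 633.7 lbmol/h; y_D = 46.27 / 633.7 = 0.07301.

0.073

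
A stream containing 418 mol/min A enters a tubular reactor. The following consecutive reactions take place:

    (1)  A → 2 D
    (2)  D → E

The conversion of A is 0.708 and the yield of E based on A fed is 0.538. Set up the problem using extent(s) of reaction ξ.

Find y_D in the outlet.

Conversion of A: A consumed = 1ξ₁ = 0.708 × 418 → ξ₁ = 295.9 mol/min.
Yield of E: 1ξ₂ / 418 = 0.538 → ξ₂ = 224.9 mol/min.
Outlet amounts (n = n₀ + Σ ν·ξ):
  A: 418 − 1(295.9) = 122.1
  D: 0 + 2(295.9) − 1(224.9) = 367
  E: 0 + 1(224.9) = 224.9
Total out = 713.9 mol/min; y_D = 367 / 713.9 = 0.5141.

0.514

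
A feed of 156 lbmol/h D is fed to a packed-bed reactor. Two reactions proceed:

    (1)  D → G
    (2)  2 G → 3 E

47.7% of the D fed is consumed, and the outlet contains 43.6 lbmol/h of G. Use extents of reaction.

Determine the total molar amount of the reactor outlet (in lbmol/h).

171 lbmol/h

Conversion of D: D consumed = 1ξ₁ = 0.477 × 156 → ξ₁ = 74.41 lbmol/h.
G balance: n_G = 0 + 1ξ₁ − 2ξ₂ = 43.6 → ξ₂ = (1·74.41 − 43.6)/2 = 15.41 lbmol/h.
Outlet amounts (n = n₀ + Σ ν·ξ):
  D: 156 − 1(74.41) = 81.59
  G: 0 + 1(74.41) − 2(15.41) = 43.6
  E: 0 + 3(15.41) = 46.22
Total out = 81.59 + 43.6 + 46.22 = 171.4 lbmol/h.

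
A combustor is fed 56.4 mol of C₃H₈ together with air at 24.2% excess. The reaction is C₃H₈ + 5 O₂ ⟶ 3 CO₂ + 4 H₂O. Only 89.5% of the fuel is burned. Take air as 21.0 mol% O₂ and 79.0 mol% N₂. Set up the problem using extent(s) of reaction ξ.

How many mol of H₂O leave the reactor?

202 mol

Stoichiometric O₂ = 5 × 56.4 = 282 mol; O₂ fed = 282 × 1.242 = 350.2 mol.
N₂ fed = 350.2 × 79/21 = 1318 mol.
Fuel reacted = 0.895 × 56.4 → ξ = 50.48 mol.
Outlet (n = n₀ + ν ξ):
  C₃H₈: 56.4 − 1(50.48) = 5.922
  O₂: 350.2 − 5(50.48) = 97.85
  N₂: 1318 (inert)
  CO₂: 0 + 3(50.48) = 151.4
  H₂O: 0 + 4(50.48) = 201.9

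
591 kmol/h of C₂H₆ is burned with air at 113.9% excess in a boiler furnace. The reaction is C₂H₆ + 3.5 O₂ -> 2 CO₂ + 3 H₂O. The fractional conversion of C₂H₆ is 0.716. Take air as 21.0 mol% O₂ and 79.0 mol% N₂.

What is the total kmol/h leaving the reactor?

21900 kmol/h

Stoichiometric O₂ = 3.5 × 591 = 2068 kmol/h; O₂ fed = 2068 × 2.139 = 4425 kmol/h.
N₂ fed = 4425 × 79/21 = 16640 kmol/h.
Fuel reacted = 0.716 × 591 → ξ = 423.2 kmol/h.
Outlet (n = n₀ + ν ξ):
  C₂H₆: 591 − 1(423.2) = 167.8
  O₂: 4425 − 3.5(423.2) = 2943
  N₂: 16640 (inert)
  CO₂: 0 + 2(423.2) = 846.3
  H₂O: 0 + 3(423.2) = 1269
Total out = 167.8 + 2943 + 16640 + 846.3 + 1269 = 21870 kmol/h.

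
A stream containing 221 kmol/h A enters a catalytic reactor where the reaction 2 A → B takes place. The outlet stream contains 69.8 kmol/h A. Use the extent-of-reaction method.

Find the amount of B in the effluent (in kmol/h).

75.6 kmol/h

For A: n = n₀ − 2ξ → 69.8 = 221 − 2ξ, giving ξ = 75.6 kmol/h.
Outlet amounts (n = n₀ + ν ξ):
  A: 221 − 2(75.6) = 69.8
  B: 0 + 1(75.6) = 75.6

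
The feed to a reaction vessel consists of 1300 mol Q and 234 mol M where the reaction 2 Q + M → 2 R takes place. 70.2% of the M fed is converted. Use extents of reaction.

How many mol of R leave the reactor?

M reacted = 0.702 × 234 = 164.3 mol; ν_M = −1, so ξ = 164.3/1 = 164.3 mol.
Outlet amounts (n = n₀ + ν ξ):
  Q: 1300 − 2(164.3) = 971.5
  M: 234 − 1(164.3) = 69.73
  R: 0 + 2(164.3) = 328.5

329 mol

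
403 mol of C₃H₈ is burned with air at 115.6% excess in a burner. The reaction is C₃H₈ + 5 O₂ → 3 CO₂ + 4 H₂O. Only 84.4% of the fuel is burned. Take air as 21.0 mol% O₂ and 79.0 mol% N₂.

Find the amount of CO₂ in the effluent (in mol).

Stoichiometric O₂ = 5 × 403 = 2015 mol; O₂ fed = 2015 × 2.156 = 4344 mol.
N₂ fed = 4344 × 79/21 = 16340 mol.
Fuel reacted = 0.844 × 403 → ξ = 340.1 mol.
Outlet (n = n₀ + ν ξ):
  C₃H₈: 403 − 1(340.1) = 62.87
  O₂: 4344 − 5(340.1) = 2644
  N₂: 16340 (inert)
  CO₂: 0 + 3(340.1) = 1020
  H₂O: 0 + 4(340.1) = 1361

1020 mol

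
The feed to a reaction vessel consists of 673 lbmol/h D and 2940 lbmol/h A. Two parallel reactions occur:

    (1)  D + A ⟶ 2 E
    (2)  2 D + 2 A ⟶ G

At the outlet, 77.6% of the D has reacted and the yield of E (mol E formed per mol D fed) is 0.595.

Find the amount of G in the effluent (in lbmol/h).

161 lbmol/h

Yield of E: 2ξ₁ / 673 = 0.595 → ξ₁ = 200.2 lbmol/h.
Conversion of D: 1ξ₁ + 2ξ₂ = 0.776 × 673 = 522.2 → ξ₂ = 161 lbmol/h.
Outlet amounts (n = n₀ + Σ ν·ξ):
  D: 673 − 1(200.2) − 2(161) = 150.8
  A: 2940 − 1(200.2) − 2(161) = 2418
  E: 0 + 2(200.2) = 400.4
  G: 0 + 1(161) = 161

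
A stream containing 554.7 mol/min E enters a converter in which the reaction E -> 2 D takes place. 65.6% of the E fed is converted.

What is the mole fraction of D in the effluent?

E reacted = 0.656 × 554.7 = 363.9 mol/min; ν_E = −1, so ξ = 363.9/1 = 363.9 mol/min.
Outlet amounts (n = n₀ + ν ξ):
  E: 554.7 − 1(363.9) = 190.8
  D: 0 + 2(363.9) = 727.8
Total out = 918.6 mol/min; y_D = 727.8 / 918.6 = 0.7923.

0.792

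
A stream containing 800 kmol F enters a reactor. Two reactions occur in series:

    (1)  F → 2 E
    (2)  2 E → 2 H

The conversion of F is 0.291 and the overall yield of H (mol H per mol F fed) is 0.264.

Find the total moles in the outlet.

1030 kmol

Conversion of F: F consumed = 1ξ₁ = 0.291 × 800 → ξ₁ = 232.8 kmol.
Yield of H: 2ξ₂ / 800 = 0.264 → ξ₂ = 105.6 kmol.
Outlet amounts (n = n₀ + Σ ν·ξ):
  F: 800 − 1(232.8) = 567.2
  E: 0 + 2(232.8) − 2(105.6) = 254.4
  H: 0 + 2(105.6) = 211.2
Total out = 567.2 + 254.4 + 211.2 = 1033 kmol.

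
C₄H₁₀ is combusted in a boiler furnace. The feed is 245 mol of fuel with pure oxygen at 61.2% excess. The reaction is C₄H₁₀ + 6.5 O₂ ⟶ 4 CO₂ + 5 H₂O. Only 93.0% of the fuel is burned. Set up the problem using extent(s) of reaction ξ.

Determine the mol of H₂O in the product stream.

1140 mol

Stoichiometric O₂ = 6.5 × 245 = 1592 mol; O₂ fed = 1592 × 1.612 = 2567 mol.
Fuel reacted = 0.93 × 245 → ξ = 227.9 mol.
Outlet (n = n₀ + ν ξ):
  C₄H₁₀: 245 − 1(227.9) = 17.15
  O₂: 2567 − 6.5(227.9) = 1086
  CO₂: 0 + 4(227.9) = 911.4
  H₂O: 0 + 5(227.9) = 1139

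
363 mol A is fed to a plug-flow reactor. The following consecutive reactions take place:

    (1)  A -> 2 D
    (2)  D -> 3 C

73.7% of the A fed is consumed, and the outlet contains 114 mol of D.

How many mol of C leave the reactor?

1260 mol

Conversion of A: A consumed = 1ξ₁ = 0.737 × 363 → ξ₁ = 267.5 mol.
D balance: n_D = 0 + 2ξ₁ − 1ξ₂ = 114 → ξ₂ = (2·267.5 − 114)/1 = 421.1 mol.
Outlet amounts (n = n₀ + Σ ν·ξ):
  A: 363 − 1(267.5) = 95.47
  D: 0 + 2(267.5) − 1(421.1) = 114
  C: 0 + 3(421.1) = 1263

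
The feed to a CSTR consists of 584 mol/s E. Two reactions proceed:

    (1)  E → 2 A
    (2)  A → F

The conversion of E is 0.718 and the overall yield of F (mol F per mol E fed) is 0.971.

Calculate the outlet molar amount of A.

272 mol/s

Conversion of E: E consumed = 1ξ₁ = 0.718 × 584 → ξ₁ = 419.3 mol/s.
Yield of F: 1ξ₂ / 584 = 0.971 → ξ₂ = 567.1 mol/s.
Outlet amounts (n = n₀ + Σ ν·ξ):
  E: 584 − 1(419.3) = 164.7
  A: 0 + 2(419.3) − 1(567.1) = 271.6
  F: 0 + 1(567.1) = 567.1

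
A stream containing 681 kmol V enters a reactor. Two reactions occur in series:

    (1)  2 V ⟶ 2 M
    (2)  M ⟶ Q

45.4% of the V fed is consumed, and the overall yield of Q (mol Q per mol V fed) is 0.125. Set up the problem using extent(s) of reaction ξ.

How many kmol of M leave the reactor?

224 kmol

Conversion of V: V consumed = 2ξ₁ = 0.454 × 681 → ξ₁ = 154.6 kmol.
Yield of Q: 1ξ₂ / 681 = 0.125 → ξ₂ = 85.12 kmol.
Outlet amounts (n = n₀ + Σ ν·ξ):
  V: 681 − 2(154.6) = 371.8
  M: 0 + 2(154.6) − 1(85.12) = 224
  Q: 0 + 1(85.12) = 85.12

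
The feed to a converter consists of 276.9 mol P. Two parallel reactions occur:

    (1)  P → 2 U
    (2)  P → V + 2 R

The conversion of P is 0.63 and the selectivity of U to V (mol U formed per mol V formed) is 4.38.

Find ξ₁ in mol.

ξ₁ = 120 mol

Conversion of P: P consumed = 0.63 × 276.9 = 174.4 mol = 1ξ₁ + 1ξ₂.
Selectivity: 2ξ₁ / (1ξ₂) = 4.38 → ξ₁ = 2.19 ξ₂.
Substitute: (1·2.19 + 1) ξ₂ = 174.4 → ξ₂ = 54.69 mol, ξ₁ = 119.8 mol.
Outlet amounts (n = n₀ + Σ ν·ξ):
  P: 276.9 − 1(119.8) − 1(54.69) = 102.5
  U: 0 + 2(119.8) = 239.5
  V: 0 + 1(54.69) = 54.69
  R: 0 + 2(54.69) = 109.4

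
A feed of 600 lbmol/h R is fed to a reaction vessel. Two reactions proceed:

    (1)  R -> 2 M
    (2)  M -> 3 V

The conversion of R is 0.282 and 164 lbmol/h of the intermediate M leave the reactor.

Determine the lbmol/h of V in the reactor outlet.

523 lbmol/h

Conversion of R: R consumed = 1ξ₁ = 0.282 × 600 → ξ₁ = 169.2 lbmol/h.
M balance: n_M = 0 + 2ξ₁ − 1ξ₂ = 164 → ξ₂ = (2·169.2 − 164)/1 = 174.4 lbmol/h.
Outlet amounts (n = n₀ + Σ ν·ξ):
  R: 600 − 1(169.2) = 430.8
  M: 0 + 2(169.2) − 1(174.4) = 164
  V: 0 + 3(174.4) = 523.2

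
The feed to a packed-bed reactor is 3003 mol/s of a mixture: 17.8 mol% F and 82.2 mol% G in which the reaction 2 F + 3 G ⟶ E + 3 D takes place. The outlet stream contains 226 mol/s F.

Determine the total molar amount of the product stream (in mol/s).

For F: n = n₀ − 2ξ → 226 = 534.5 − 2ξ, giving ξ = 154.3 mol/s.
Outlet amounts (n = n₀ + ν ξ):
  F: 534.5 − 2(154.3) = 226
  G: 2468 − 3(154.3) = 2006
  E: 0 + 1(154.3) = 154.3
  D: 0 + 3(154.3) = 462.8
Total out = 226 + 2006 + 154.3 + 462.8 = 2849 mol/s.

2850 mol/s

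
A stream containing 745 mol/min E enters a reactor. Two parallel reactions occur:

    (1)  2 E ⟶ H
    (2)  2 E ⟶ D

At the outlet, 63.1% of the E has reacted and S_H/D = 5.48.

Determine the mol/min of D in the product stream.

36.3 mol/min

Conversion of E: E consumed = 0.631 × 745 = 470.1 mol/min = 2ξ₁ + 2ξ₂.
Selectivity: 1ξ₁ / (1ξ₂) = 5.48 → ξ₁ = 5.48 ξ₂.
Substitute: (2·5.48 + 2) ξ₂ = 470.1 → ξ₂ = 36.27 mol/min, ξ₁ = 198.8 mol/min.
Outlet amounts (n = n₀ + Σ ν·ξ):
  E: 745 − 2(198.8) − 2(36.27) = 274.9
  H: 0 + 1(198.8) = 198.8
  D: 0 + 1(36.27) = 36.27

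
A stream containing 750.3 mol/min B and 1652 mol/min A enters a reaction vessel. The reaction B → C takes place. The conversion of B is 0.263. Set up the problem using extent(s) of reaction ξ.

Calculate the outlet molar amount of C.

B reacted = 0.263 × 750.3 = 197.3 mol/min; ν_B = −1, so ξ = 197.3/1 = 197.3 mol/min.
Outlet amounts (n = n₀ + ν ξ):
  B: 750.3 − 1(197.3) = 553
  C: 0 + 1(197.3) = 197.3
  A: 1652 (inert)

197 mol/min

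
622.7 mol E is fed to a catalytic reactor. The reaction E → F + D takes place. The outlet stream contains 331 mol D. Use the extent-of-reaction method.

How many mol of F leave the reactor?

For D: n = n₀ + 1ξ → 331 = 0 + 1ξ, giving ξ = 331 mol.
Outlet amounts (n = n₀ + ν ξ):
  E: 622.7 − 1(331) = 291.7
  F: 0 + 1(331) = 331
  D: 0 + 1(331) = 331

331 mol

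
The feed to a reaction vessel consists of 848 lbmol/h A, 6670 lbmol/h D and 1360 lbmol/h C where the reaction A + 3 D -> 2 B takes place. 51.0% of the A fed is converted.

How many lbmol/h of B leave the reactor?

A reacted = 0.51 × 848 = 432.5 lbmol/h; ν_A = −1, so ξ = 432.5/1 = 432.5 lbmol/h.
Outlet amounts (n = n₀ + ν ξ):
  A: 848 − 1(432.5) = 415.5
  D: 6670 − 3(432.5) = 5373
  B: 0 + 2(432.5) = 865
  C: 1360 (inert)

865 lbmol/h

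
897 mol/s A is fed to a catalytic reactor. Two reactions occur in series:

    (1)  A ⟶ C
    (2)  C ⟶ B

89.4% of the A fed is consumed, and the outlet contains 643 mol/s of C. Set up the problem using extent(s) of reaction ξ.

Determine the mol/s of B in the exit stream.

159 mol/s

Conversion of A: A consumed = 1ξ₁ = 0.894 × 897 → ξ₁ = 801.9 mol/s.
C balance: n_C = 0 + 1ξ₁ − 1ξ₂ = 643 → ξ₂ = (1·801.9 − 643)/1 = 158.9 mol/s.
Outlet amounts (n = n₀ + Σ ν·ξ):
  A: 897 − 1(801.9) = 95.08
  C: 0 + 1(801.9) − 1(158.9) = 643
  B: 0 + 1(158.9) = 158.9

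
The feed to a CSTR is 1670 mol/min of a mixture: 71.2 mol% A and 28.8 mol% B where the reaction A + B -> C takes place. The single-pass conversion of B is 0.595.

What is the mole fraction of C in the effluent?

0.207

B reacted = 0.595 × 481 = 286.2 mol/min; ν_B = −1, so ξ = 286.2/1 = 286.2 mol/min.
Outlet amounts (n = n₀ + ν ξ):
  A: 1189 − 1(286.2) = 902.9
  B: 481 − 1(286.2) = 194.8
  C: 0 + 1(286.2) = 286.2
Total out = 1384 mol/min; y_C = 286.2 / 1384 = 0.2068.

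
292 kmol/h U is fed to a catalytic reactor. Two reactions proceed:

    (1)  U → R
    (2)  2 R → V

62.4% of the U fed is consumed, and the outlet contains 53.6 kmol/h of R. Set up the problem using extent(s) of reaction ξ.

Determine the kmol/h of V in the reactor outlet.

Conversion of U: U consumed = 1ξ₁ = 0.624 × 292 → ξ₁ = 182.2 kmol/h.
R balance: n_R = 0 + 1ξ₁ − 2ξ₂ = 53.6 → ξ₂ = (1·182.2 − 53.6)/2 = 64.3 kmol/h.
Outlet amounts (n = n₀ + Σ ν·ξ):
  U: 292 − 1(182.2) = 109.8
  R: 0 + 1(182.2) − 2(64.3) = 53.6
  V: 0 + 1(64.3) = 64.3

64.3 kmol/h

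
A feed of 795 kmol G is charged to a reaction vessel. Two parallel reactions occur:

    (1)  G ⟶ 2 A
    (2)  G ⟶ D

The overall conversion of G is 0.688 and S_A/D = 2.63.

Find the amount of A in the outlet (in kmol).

621 kmol

Conversion of G: G consumed = 0.688 × 795 = 547 kmol = 1ξ₁ + 1ξ₂.
Selectivity: 2ξ₁ / (1ξ₂) = 2.63 → ξ₁ = 1.315 ξ₂.
Substitute: (1·1.315 + 1) ξ₂ = 547 → ξ₂ = 236.3 kmol, ξ₁ = 310.7 kmol.
Outlet amounts (n = n₀ + Σ ν·ξ):
  G: 795 − 1(310.7) − 1(236.3) = 248
  A: 0 + 2(310.7) = 621.4
  D: 0 + 1(236.3) = 236.3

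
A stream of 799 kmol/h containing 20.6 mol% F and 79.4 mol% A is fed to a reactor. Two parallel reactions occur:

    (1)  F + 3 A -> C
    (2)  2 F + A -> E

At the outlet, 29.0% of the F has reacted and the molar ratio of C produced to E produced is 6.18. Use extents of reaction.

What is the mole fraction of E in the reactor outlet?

0.00859

Conversion of F: F consumed = 0.29 × 164.6 = 47.73 kmol/h = 1ξ₁ + 2ξ₂.
Selectivity: 1ξ₁ / (1ξ₂) = 6.18 → ξ₁ = 6.18 ξ₂.
Substitute: (1·6.18 + 2) ξ₂ = 47.73 → ξ₂ = 5.835 kmol/h, ξ₁ = 36.06 kmol/h.
Outlet amounts (n = n₀ + Σ ν·ξ):
  F: 164.6 − 1(36.06) − 2(5.835) = 116.9
  A: 634.4 − 3(36.06) − 1(5.835) = 520.4
  C: 0 + 1(36.06) = 36.06
  E: 0 + 1(5.835) = 5.835
Total out = 679.1 kmol/h; y_E = 5.835 / 679.1 = 0.008592.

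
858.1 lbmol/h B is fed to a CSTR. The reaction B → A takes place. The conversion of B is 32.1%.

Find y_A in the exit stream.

0.321

B reacted = 0.321 × 858.1 = 275.5 lbmol/h; ν_B = −1, so ξ = 275.5/1 = 275.5 lbmol/h.
Outlet amounts (n = n₀ + ν ξ):
  B: 858.1 − 1(275.5) = 582.6
  A: 0 + 1(275.5) = 275.5
Total out = 858.1 lbmol/h; y_A = 275.5 / 858.1 = 0.321.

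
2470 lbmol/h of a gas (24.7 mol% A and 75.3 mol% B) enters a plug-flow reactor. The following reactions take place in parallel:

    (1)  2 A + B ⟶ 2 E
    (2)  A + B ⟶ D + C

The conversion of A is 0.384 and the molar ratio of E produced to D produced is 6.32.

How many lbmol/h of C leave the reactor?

32 lbmol/h

Conversion of A: A consumed = 0.384 × 610.1 = 234.3 lbmol/h = 2ξ₁ + 1ξ₂.
Selectivity: 2ξ₁ / (1ξ₂) = 6.32 → ξ₁ = 3.16 ξ₂.
Substitute: (2·3.16 + 1) ξ₂ = 234.3 → ξ₂ = 32 lbmol/h, ξ₁ = 101.1 lbmol/h.
Outlet amounts (n = n₀ + Σ ν·ξ):
  A: 610.1 − 2(101.1) − 1(32) = 375.8
  B: 1860 − 1(101.1) − 1(32) = 1727
  E: 0 + 2(101.1) = 202.3
  D: 0 + 1(32) = 32
  C: 0 + 1(32) = 32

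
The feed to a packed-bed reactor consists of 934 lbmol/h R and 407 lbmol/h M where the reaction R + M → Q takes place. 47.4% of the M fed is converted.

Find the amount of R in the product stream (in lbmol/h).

741 lbmol/h

M reacted = 0.474 × 407 = 192.9 lbmol/h; ν_M = −1, so ξ = 192.9/1 = 192.9 lbmol/h.
Outlet amounts (n = n₀ + ν ξ):
  R: 934 − 1(192.9) = 741.1
  M: 407 − 1(192.9) = 214.1
  Q: 0 + 1(192.9) = 192.9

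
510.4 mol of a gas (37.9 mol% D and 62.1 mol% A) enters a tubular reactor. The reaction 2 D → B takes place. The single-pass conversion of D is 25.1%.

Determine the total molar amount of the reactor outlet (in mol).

D reacted = 0.251 × 193.4 = 48.55 mol; ν_D = −2, so ξ = 48.55/2 = 24.28 mol.
Outlet amounts (n = n₀ + ν ξ):
  D: 193.4 − 2(24.28) = 144.9
  B: 0 + 1(24.28) = 24.28
  A: 317 (inert)
Total out = 144.9 + 24.28 + 317 = 486.1 mol.

486 mol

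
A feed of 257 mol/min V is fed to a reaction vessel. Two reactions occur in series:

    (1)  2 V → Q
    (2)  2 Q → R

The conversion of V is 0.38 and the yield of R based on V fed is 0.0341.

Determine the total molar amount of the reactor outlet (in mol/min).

Conversion of V: V consumed = 2ξ₁ = 0.38 × 257 → ξ₁ = 48.83 mol/min.
Yield of R: 1ξ₂ / 257 = 0.0341 → ξ₂ = 8.764 mol/min.
Outlet amounts (n = n₀ + Σ ν·ξ):
  V: 257 − 2(48.83) = 159.3
  Q: 0 + 1(48.83) − 2(8.764) = 31.3
  R: 0 + 1(8.764) = 8.764
Total out = 159.3 + 31.3 + 8.764 = 199.4 mol/min.

199 mol/min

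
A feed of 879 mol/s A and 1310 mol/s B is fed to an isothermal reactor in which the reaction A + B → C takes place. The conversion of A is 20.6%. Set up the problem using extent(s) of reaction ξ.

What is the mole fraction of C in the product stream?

A reacted = 0.206 × 879 = 181.1 mol/s; ν_A = −1, so ξ = 181.1/1 = 181.1 mol/s.
Outlet amounts (n = n₀ + ν ξ):
  A: 879 − 1(181.1) = 697.9
  B: 1310 − 1(181.1) = 1129
  C: 0 + 1(181.1) = 181.1
Total out = 2008 mol/s; y_C = 181.1 / 2008 = 0.09018.

0.0902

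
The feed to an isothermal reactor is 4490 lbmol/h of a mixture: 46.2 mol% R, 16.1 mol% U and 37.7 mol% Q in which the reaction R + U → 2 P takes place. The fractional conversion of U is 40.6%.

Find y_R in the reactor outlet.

U reacted = 0.406 × 722.9 = 293.5 lbmol/h; ν_U = −1, so ξ = 293.5/1 = 293.5 lbmol/h.
Outlet amounts (n = n₀ + ν ξ):
  R: 2074 − 1(293.5) = 1781
  U: 722.9 − 1(293.5) = 429.4
  P: 0 + 2(293.5) = 587
  Q: 1693 (inert)
Total out = 4490 lbmol/h; y_R = 1781 / 4490 = 0.3966.

0.397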